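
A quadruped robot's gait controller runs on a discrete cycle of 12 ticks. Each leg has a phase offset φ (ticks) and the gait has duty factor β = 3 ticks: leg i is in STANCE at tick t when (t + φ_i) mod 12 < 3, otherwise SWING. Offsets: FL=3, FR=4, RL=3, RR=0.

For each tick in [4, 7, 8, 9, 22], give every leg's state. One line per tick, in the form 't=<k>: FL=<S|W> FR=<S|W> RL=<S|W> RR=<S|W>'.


t=4: FL=W FR=W RL=W RR=W
t=7: FL=W FR=W RL=W RR=W
t=8: FL=W FR=S RL=W RR=W
t=9: FL=S FR=S RL=S RR=W
t=22: FL=S FR=S RL=S RR=W

t=4: phase=(7,8,7,4) vs β=3 → FL=W FR=W RL=W RR=W
t=7: phase=(10,11,10,7) vs β=3 → FL=W FR=W RL=W RR=W
t=8: phase=(11,0,11,8) vs β=3 → FL=W FR=S RL=W RR=W
t=9: phase=(0,1,0,9) vs β=3 → FL=S FR=S RL=S RR=W
t=22: phase=(1,2,1,10) vs β=3 → FL=S FR=S RL=S RR=W


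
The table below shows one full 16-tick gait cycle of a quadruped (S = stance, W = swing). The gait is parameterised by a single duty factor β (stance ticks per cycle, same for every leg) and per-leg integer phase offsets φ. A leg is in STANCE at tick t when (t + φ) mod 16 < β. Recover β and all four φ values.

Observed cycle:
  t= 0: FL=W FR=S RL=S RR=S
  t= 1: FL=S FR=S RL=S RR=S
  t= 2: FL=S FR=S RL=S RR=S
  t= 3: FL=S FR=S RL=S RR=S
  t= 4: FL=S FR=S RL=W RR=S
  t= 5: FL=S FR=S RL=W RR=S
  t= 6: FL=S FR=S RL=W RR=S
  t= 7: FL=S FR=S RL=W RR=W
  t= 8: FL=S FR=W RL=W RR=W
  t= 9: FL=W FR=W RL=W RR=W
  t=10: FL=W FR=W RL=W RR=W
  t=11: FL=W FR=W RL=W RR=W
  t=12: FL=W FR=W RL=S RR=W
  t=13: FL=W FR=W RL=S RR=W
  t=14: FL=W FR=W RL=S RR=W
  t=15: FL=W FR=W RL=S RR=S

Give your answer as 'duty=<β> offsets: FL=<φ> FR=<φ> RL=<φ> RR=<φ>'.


duty β = stance ticks per leg = 8
FL: stance ticks = 8; W→S at t=1 → φ=15
FR: stance ticks = 8; W→S at t=0 → φ=0
RL: stance ticks = 8; W→S at t=12 → φ=4
RR: stance ticks = 8; W→S at t=15 → φ=1

duty=8 offsets: FL=15 FR=0 RL=4 RR=1


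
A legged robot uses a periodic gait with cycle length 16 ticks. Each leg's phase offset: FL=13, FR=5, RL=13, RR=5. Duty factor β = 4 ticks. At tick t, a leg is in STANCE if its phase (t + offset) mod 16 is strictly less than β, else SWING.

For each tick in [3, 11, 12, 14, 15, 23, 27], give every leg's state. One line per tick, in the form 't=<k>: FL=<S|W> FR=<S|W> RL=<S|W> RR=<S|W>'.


t=3: FL=S FR=W RL=S RR=W
t=11: FL=W FR=S RL=W RR=S
t=12: FL=W FR=S RL=W RR=S
t=14: FL=W FR=S RL=W RR=S
t=15: FL=W FR=W RL=W RR=W
t=23: FL=W FR=W RL=W RR=W
t=27: FL=W FR=S RL=W RR=S

t=3: phase=(0,8,0,8) vs β=4 → FL=S FR=W RL=S RR=W
t=11: phase=(8,0,8,0) vs β=4 → FL=W FR=S RL=W RR=S
t=12: phase=(9,1,9,1) vs β=4 → FL=W FR=S RL=W RR=S
t=14: phase=(11,3,11,3) vs β=4 → FL=W FR=S RL=W RR=S
t=15: phase=(12,4,12,4) vs β=4 → FL=W FR=W RL=W RR=W
t=23: phase=(4,12,4,12) vs β=4 → FL=W FR=W RL=W RR=W
t=27: phase=(8,0,8,0) vs β=4 → FL=W FR=S RL=W RR=S


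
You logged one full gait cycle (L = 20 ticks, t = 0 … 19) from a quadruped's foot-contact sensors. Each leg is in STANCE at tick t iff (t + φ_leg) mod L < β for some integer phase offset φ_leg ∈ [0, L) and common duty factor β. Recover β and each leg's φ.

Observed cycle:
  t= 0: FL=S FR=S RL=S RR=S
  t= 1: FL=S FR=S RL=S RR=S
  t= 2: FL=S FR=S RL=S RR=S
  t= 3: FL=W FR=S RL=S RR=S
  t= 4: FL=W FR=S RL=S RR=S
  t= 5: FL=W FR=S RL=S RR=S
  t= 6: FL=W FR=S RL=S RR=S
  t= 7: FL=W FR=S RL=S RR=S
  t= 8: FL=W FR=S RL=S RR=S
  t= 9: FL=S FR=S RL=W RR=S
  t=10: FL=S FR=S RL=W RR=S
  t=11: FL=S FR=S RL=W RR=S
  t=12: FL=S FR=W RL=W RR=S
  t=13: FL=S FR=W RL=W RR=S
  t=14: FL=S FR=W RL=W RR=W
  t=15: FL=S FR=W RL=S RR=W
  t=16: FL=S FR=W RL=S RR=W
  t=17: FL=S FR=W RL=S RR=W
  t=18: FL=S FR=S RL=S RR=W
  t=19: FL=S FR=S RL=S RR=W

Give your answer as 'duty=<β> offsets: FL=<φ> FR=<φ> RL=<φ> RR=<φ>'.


duty=14 offsets: FL=11 FR=2 RL=5 RR=0

duty β = stance ticks per leg = 14
FL: stance ticks = 14; W→S at t=9 → φ=11
FR: stance ticks = 14; W→S at t=18 → φ=2
RL: stance ticks = 14; W→S at t=15 → φ=5
RR: stance ticks = 14; W→S at t=0 → φ=0


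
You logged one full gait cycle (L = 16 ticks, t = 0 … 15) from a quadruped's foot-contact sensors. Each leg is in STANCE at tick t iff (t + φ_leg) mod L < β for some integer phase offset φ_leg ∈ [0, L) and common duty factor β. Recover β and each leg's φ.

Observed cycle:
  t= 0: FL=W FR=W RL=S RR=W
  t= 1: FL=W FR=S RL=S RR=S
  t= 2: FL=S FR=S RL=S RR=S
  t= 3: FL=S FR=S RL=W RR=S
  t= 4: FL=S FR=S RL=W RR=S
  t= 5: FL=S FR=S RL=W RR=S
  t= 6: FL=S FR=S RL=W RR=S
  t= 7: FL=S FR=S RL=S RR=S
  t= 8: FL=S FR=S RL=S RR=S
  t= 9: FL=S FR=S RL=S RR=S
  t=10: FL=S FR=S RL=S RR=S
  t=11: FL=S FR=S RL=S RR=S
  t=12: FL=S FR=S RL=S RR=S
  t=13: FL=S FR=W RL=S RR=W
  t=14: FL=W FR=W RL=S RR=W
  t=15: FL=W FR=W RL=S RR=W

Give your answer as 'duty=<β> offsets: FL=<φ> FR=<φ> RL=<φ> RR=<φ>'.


duty β = stance ticks per leg = 12
FL: stance ticks = 12; W→S at t=2 → φ=14
FR: stance ticks = 12; W→S at t=1 → φ=15
RL: stance ticks = 12; W→S at t=7 → φ=9
RR: stance ticks = 12; W→S at t=1 → φ=15

duty=12 offsets: FL=14 FR=15 RL=9 RR=15


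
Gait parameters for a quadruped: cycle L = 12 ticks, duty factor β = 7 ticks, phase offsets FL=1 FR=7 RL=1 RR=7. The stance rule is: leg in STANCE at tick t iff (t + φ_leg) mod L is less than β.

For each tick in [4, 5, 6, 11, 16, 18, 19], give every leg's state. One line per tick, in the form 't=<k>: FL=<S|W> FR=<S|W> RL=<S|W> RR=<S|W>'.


t=4: phase=(5,11,5,11) vs β=7 → FL=S FR=W RL=S RR=W
t=5: phase=(6,0,6,0) vs β=7 → FL=S FR=S RL=S RR=S
t=6: phase=(7,1,7,1) vs β=7 → FL=W FR=S RL=W RR=S
t=11: phase=(0,6,0,6) vs β=7 → FL=S FR=S RL=S RR=S
t=16: phase=(5,11,5,11) vs β=7 → FL=S FR=W RL=S RR=W
t=18: phase=(7,1,7,1) vs β=7 → FL=W FR=S RL=W RR=S
t=19: phase=(8,2,8,2) vs β=7 → FL=W FR=S RL=W RR=S

t=4: FL=S FR=W RL=S RR=W
t=5: FL=S FR=S RL=S RR=S
t=6: FL=W FR=S RL=W RR=S
t=11: FL=S FR=S RL=S RR=S
t=16: FL=S FR=W RL=S RR=W
t=18: FL=W FR=S RL=W RR=S
t=19: FL=W FR=S RL=W RR=S


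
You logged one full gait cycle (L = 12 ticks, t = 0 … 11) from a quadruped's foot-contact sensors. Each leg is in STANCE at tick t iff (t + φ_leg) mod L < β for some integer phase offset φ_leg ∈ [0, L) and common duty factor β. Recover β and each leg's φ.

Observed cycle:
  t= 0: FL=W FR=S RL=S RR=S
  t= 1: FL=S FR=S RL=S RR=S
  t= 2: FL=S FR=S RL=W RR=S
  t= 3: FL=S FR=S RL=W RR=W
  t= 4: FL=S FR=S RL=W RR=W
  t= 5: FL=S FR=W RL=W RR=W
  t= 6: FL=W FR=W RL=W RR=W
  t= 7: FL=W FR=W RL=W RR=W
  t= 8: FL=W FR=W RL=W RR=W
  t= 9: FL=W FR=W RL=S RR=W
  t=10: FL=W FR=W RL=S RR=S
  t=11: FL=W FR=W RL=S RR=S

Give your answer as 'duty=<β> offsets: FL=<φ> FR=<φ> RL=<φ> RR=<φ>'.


duty β = stance ticks per leg = 5
FL: stance ticks = 5; W→S at t=1 → φ=11
FR: stance ticks = 5; W→S at t=0 → φ=0
RL: stance ticks = 5; W→S at t=9 → φ=3
RR: stance ticks = 5; W→S at t=10 → φ=2

duty=5 offsets: FL=11 FR=0 RL=3 RR=2


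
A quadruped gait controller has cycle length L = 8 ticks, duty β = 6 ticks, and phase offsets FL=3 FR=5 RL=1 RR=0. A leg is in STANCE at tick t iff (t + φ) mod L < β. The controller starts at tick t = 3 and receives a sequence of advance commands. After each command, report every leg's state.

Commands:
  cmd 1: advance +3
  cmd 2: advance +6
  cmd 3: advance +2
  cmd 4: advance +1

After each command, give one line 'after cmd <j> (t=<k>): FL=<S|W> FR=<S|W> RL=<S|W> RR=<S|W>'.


start t=3: FL=W FR=S RL=S RR=S
cmd 1: advance +3 → t=6, phase=(1,3,7,6) → FL=S FR=S RL=W RR=W
cmd 2: advance +6 → t=12, phase=(7,1,5,4) → FL=W FR=S RL=S RR=S
cmd 3: advance +2 → t=14, phase=(1,3,7,6) → FL=S FR=S RL=W RR=W
cmd 4: advance +1 → t=15, phase=(2,4,0,7) → FL=S FR=S RL=S RR=W

after cmd 1 (t=6): FL=S FR=S RL=W RR=W
after cmd 2 (t=12): FL=W FR=S RL=S RR=S
after cmd 3 (t=14): FL=S FR=S RL=W RR=W
after cmd 4 (t=15): FL=S FR=S RL=S RR=W


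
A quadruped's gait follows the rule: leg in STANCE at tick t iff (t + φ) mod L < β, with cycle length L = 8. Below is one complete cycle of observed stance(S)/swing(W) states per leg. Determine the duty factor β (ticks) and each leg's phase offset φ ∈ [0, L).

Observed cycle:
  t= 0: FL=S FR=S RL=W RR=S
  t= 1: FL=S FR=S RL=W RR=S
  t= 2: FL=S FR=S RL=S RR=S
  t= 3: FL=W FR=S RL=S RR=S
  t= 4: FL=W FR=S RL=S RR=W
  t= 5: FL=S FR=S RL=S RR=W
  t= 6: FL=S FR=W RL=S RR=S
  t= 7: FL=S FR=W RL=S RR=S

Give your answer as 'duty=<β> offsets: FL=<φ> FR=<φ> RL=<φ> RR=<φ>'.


duty=6 offsets: FL=3 FR=0 RL=6 RR=2

duty β = stance ticks per leg = 6
FL: stance ticks = 6; W→S at t=5 → φ=3
FR: stance ticks = 6; W→S at t=0 → φ=0
RL: stance ticks = 6; W→S at t=2 → φ=6
RR: stance ticks = 6; W→S at t=6 → φ=2


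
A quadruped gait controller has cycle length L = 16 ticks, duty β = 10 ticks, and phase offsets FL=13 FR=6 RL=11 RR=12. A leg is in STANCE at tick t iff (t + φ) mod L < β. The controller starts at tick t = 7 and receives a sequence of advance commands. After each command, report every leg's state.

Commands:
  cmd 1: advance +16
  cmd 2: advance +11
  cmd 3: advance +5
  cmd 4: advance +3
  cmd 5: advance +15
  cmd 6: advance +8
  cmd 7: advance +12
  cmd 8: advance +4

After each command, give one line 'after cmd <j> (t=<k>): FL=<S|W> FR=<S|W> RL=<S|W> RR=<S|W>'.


after cmd 1 (t=23): FL=S FR=W RL=S RR=S
after cmd 2 (t=34): FL=W FR=S RL=W RR=W
after cmd 3 (t=39): FL=S FR=W RL=S RR=S
after cmd 4 (t=42): FL=S FR=S RL=S RR=S
after cmd 5 (t=57): FL=S FR=W RL=S RR=S
after cmd 6 (t=65): FL=W FR=S RL=W RR=W
after cmd 7 (t=77): FL=W FR=S RL=S RR=S
after cmd 8 (t=81): FL=W FR=S RL=W RR=W

start t=7: FL=S FR=W RL=S RR=S
cmd 1: advance +16 → t=23, phase=(4,13,2,3) → FL=S FR=W RL=S RR=S
cmd 2: advance +11 → t=34, phase=(15,8,13,14) → FL=W FR=S RL=W RR=W
cmd 3: advance +5 → t=39, phase=(4,13,2,3) → FL=S FR=W RL=S RR=S
cmd 4: advance +3 → t=42, phase=(7,0,5,6) → FL=S FR=S RL=S RR=S
cmd 5: advance +15 → t=57, phase=(6,15,4,5) → FL=S FR=W RL=S RR=S
cmd 6: advance +8 → t=65, phase=(14,7,12,13) → FL=W FR=S RL=W RR=W
cmd 7: advance +12 → t=77, phase=(10,3,8,9) → FL=W FR=S RL=S RR=S
cmd 8: advance +4 → t=81, phase=(14,7,12,13) → FL=W FR=S RL=W RR=W


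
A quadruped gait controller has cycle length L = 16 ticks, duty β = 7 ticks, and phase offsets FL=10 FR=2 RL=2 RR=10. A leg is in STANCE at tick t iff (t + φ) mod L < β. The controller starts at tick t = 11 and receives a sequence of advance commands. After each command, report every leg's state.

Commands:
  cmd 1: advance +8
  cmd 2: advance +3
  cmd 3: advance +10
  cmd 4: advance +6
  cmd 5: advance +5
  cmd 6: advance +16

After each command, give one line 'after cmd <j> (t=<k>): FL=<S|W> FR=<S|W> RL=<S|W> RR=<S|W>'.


start t=11: FL=S FR=W RL=W RR=S
cmd 1: advance +8 → t=19, phase=(13,5,5,13) → FL=W FR=S RL=S RR=W
cmd 2: advance +3 → t=22, phase=(0,8,8,0) → FL=S FR=W RL=W RR=S
cmd 3: advance +10 → t=32, phase=(10,2,2,10) → FL=W FR=S RL=S RR=W
cmd 4: advance +6 → t=38, phase=(0,8,8,0) → FL=S FR=W RL=W RR=S
cmd 5: advance +5 → t=43, phase=(5,13,13,5) → FL=S FR=W RL=W RR=S
cmd 6: advance +16 → t=59, phase=(5,13,13,5) → FL=S FR=W RL=W RR=S

after cmd 1 (t=19): FL=W FR=S RL=S RR=W
after cmd 2 (t=22): FL=S FR=W RL=W RR=S
after cmd 3 (t=32): FL=W FR=S RL=S RR=W
after cmd 4 (t=38): FL=S FR=W RL=W RR=S
after cmd 5 (t=43): FL=S FR=W RL=W RR=S
after cmd 6 (t=59): FL=S FR=W RL=W RR=S


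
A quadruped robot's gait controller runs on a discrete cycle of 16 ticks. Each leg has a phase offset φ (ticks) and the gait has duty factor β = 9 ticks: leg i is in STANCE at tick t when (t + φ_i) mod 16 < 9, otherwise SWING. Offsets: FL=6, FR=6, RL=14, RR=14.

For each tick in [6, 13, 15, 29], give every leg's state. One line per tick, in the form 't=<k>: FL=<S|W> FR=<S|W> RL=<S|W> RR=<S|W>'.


t=6: phase=(12,12,4,4) vs β=9 → FL=W FR=W RL=S RR=S
t=13: phase=(3,3,11,11) vs β=9 → FL=S FR=S RL=W RR=W
t=15: phase=(5,5,13,13) vs β=9 → FL=S FR=S RL=W RR=W
t=29: phase=(3,3,11,11) vs β=9 → FL=S FR=S RL=W RR=W

t=6: FL=W FR=W RL=S RR=S
t=13: FL=S FR=S RL=W RR=W
t=15: FL=S FR=S RL=W RR=W
t=29: FL=S FR=S RL=W RR=W


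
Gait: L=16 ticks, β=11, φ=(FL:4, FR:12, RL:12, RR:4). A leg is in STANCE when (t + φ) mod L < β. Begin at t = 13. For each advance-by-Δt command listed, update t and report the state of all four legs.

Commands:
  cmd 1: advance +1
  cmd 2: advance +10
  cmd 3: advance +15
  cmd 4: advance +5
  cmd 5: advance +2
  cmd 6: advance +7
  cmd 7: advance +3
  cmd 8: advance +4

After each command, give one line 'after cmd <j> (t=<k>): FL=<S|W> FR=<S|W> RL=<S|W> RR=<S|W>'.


after cmd 1 (t=14): FL=S FR=S RL=S RR=S
after cmd 2 (t=24): FL=W FR=S RL=S RR=W
after cmd 3 (t=39): FL=W FR=S RL=S RR=W
after cmd 4 (t=44): FL=S FR=S RL=S RR=S
after cmd 5 (t=46): FL=S FR=S RL=S RR=S
after cmd 6 (t=53): FL=S FR=S RL=S RR=S
after cmd 7 (t=56): FL=W FR=S RL=S RR=W
after cmd 8 (t=60): FL=S FR=S RL=S RR=S

start t=13: FL=S FR=S RL=S RR=S
cmd 1: advance +1 → t=14, phase=(2,10,10,2) → FL=S FR=S RL=S RR=S
cmd 2: advance +10 → t=24, phase=(12,4,4,12) → FL=W FR=S RL=S RR=W
cmd 3: advance +15 → t=39, phase=(11,3,3,11) → FL=W FR=S RL=S RR=W
cmd 4: advance +5 → t=44, phase=(0,8,8,0) → FL=S FR=S RL=S RR=S
cmd 5: advance +2 → t=46, phase=(2,10,10,2) → FL=S FR=S RL=S RR=S
cmd 6: advance +7 → t=53, phase=(9,1,1,9) → FL=S FR=S RL=S RR=S
cmd 7: advance +3 → t=56, phase=(12,4,4,12) → FL=W FR=S RL=S RR=W
cmd 8: advance +4 → t=60, phase=(0,8,8,0) → FL=S FR=S RL=S RR=S


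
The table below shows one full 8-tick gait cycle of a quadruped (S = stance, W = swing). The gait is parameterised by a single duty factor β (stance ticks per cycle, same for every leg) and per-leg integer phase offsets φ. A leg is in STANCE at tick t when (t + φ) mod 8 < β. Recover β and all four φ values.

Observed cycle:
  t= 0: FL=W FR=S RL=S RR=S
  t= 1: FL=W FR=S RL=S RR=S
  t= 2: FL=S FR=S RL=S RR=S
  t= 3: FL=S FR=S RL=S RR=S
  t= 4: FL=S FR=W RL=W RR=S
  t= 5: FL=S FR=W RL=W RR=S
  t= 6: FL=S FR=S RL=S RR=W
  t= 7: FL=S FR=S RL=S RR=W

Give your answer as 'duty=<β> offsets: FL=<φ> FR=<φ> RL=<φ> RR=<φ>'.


duty β = stance ticks per leg = 6
FL: stance ticks = 6; W→S at t=2 → φ=6
FR: stance ticks = 6; W→S at t=6 → φ=2
RL: stance ticks = 6; W→S at t=6 → φ=2
RR: stance ticks = 6; W→S at t=0 → φ=0

duty=6 offsets: FL=6 FR=2 RL=2 RR=0


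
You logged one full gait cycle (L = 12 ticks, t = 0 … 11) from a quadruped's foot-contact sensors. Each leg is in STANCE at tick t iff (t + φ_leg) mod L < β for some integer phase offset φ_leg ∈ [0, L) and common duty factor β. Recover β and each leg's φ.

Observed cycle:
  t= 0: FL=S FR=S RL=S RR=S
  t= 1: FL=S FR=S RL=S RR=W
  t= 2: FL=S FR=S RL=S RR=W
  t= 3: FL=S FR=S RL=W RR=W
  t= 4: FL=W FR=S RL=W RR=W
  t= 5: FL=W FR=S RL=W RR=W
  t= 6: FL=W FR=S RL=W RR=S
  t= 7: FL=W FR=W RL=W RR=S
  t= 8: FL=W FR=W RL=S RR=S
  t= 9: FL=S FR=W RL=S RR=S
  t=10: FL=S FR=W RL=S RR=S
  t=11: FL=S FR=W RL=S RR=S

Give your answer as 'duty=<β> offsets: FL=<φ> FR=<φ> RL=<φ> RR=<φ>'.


duty β = stance ticks per leg = 7
FL: stance ticks = 7; W→S at t=9 → φ=3
FR: stance ticks = 7; W→S at t=0 → φ=0
RL: stance ticks = 7; W→S at t=8 → φ=4
RR: stance ticks = 7; W→S at t=6 → φ=6

duty=7 offsets: FL=3 FR=0 RL=4 RR=6


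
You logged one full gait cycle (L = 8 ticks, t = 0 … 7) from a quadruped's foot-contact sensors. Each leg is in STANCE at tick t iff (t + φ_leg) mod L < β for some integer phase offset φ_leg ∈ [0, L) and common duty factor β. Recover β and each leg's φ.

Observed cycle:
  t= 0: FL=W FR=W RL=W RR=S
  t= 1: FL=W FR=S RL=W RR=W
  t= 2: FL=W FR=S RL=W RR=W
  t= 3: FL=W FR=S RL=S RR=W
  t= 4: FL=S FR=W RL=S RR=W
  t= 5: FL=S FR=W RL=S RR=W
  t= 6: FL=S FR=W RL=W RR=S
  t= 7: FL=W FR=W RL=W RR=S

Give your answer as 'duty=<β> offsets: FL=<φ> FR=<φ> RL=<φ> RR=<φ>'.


duty=3 offsets: FL=4 FR=7 RL=5 RR=2

duty β = stance ticks per leg = 3
FL: stance ticks = 3; W→S at t=4 → φ=4
FR: stance ticks = 3; W→S at t=1 → φ=7
RL: stance ticks = 3; W→S at t=3 → φ=5
RR: stance ticks = 3; W→S at t=6 → φ=2


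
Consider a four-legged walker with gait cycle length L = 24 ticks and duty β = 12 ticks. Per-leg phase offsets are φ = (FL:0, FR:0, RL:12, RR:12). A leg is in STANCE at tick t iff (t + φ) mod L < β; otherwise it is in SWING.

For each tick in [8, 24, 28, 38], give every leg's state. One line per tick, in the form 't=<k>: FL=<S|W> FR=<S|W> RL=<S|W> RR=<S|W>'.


t=8: FL=S FR=S RL=W RR=W
t=24: FL=S FR=S RL=W RR=W
t=28: FL=S FR=S RL=W RR=W
t=38: FL=W FR=W RL=S RR=S

t=8: phase=(8,8,20,20) vs β=12 → FL=S FR=S RL=W RR=W
t=24: phase=(0,0,12,12) vs β=12 → FL=S FR=S RL=W RR=W
t=28: phase=(4,4,16,16) vs β=12 → FL=S FR=S RL=W RR=W
t=38: phase=(14,14,2,2) vs β=12 → FL=W FR=W RL=S RR=S


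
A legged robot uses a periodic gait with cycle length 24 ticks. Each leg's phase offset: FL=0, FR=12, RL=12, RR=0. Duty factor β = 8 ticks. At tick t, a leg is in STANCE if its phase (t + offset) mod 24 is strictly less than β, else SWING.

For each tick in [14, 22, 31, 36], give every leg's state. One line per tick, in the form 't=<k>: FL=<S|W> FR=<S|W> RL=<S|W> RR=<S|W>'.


t=14: FL=W FR=S RL=S RR=W
t=22: FL=W FR=W RL=W RR=W
t=31: FL=S FR=W RL=W RR=S
t=36: FL=W FR=S RL=S RR=W

t=14: phase=(14,2,2,14) vs β=8 → FL=W FR=S RL=S RR=W
t=22: phase=(22,10,10,22) vs β=8 → FL=W FR=W RL=W RR=W
t=31: phase=(7,19,19,7) vs β=8 → FL=S FR=W RL=W RR=S
t=36: phase=(12,0,0,12) vs β=8 → FL=W FR=S RL=S RR=W


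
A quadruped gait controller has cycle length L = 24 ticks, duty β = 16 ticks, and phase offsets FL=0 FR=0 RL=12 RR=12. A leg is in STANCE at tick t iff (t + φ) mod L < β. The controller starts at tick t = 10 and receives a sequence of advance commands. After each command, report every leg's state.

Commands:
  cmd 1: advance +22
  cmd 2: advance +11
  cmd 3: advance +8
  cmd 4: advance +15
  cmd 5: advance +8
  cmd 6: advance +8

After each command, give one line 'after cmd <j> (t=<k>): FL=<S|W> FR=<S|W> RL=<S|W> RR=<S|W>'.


after cmd 1 (t=32): FL=S FR=S RL=W RR=W
after cmd 2 (t=43): FL=W FR=W RL=S RR=S
after cmd 3 (t=51): FL=S FR=S RL=S RR=S
after cmd 4 (t=66): FL=W FR=W RL=S RR=S
after cmd 5 (t=74): FL=S FR=S RL=S RR=S
after cmd 6 (t=82): FL=S FR=S RL=W RR=W

start t=10: FL=S FR=S RL=W RR=W
cmd 1: advance +22 → t=32, phase=(8,8,20,20) → FL=S FR=S RL=W RR=W
cmd 2: advance +11 → t=43, phase=(19,19,7,7) → FL=W FR=W RL=S RR=S
cmd 3: advance +8 → t=51, phase=(3,3,15,15) → FL=S FR=S RL=S RR=S
cmd 4: advance +15 → t=66, phase=(18,18,6,6) → FL=W FR=W RL=S RR=S
cmd 5: advance +8 → t=74, phase=(2,2,14,14) → FL=S FR=S RL=S RR=S
cmd 6: advance +8 → t=82, phase=(10,10,22,22) → FL=S FR=S RL=W RR=W


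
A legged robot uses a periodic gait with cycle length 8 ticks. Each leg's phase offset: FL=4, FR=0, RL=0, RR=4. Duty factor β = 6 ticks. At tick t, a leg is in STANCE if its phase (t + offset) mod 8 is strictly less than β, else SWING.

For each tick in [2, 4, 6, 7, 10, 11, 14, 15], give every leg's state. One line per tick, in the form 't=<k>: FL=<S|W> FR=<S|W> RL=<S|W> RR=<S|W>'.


t=2: FL=W FR=S RL=S RR=W
t=4: FL=S FR=S RL=S RR=S
t=6: FL=S FR=W RL=W RR=S
t=7: FL=S FR=W RL=W RR=S
t=10: FL=W FR=S RL=S RR=W
t=11: FL=W FR=S RL=S RR=W
t=14: FL=S FR=W RL=W RR=S
t=15: FL=S FR=W RL=W RR=S

t=2: phase=(6,2,2,6) vs β=6 → FL=W FR=S RL=S RR=W
t=4: phase=(0,4,4,0) vs β=6 → FL=S FR=S RL=S RR=S
t=6: phase=(2,6,6,2) vs β=6 → FL=S FR=W RL=W RR=S
t=7: phase=(3,7,7,3) vs β=6 → FL=S FR=W RL=W RR=S
t=10: phase=(6,2,2,6) vs β=6 → FL=W FR=S RL=S RR=W
t=11: phase=(7,3,3,7) vs β=6 → FL=W FR=S RL=S RR=W
t=14: phase=(2,6,6,2) vs β=6 → FL=S FR=W RL=W RR=S
t=15: phase=(3,7,7,3) vs β=6 → FL=S FR=W RL=W RR=S


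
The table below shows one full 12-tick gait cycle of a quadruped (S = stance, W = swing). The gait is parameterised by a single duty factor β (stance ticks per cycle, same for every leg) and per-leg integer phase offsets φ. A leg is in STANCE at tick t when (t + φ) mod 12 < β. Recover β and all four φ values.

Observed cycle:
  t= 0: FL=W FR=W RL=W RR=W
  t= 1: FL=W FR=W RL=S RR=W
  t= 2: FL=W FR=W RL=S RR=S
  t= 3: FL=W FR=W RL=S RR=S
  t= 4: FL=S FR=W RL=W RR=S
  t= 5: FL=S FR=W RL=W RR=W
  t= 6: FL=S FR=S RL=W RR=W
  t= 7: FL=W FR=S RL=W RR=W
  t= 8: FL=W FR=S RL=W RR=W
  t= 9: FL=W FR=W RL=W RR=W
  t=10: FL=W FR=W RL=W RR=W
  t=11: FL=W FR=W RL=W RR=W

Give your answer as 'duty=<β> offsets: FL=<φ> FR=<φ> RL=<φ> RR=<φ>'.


duty=3 offsets: FL=8 FR=6 RL=11 RR=10

duty β = stance ticks per leg = 3
FL: stance ticks = 3; W→S at t=4 → φ=8
FR: stance ticks = 3; W→S at t=6 → φ=6
RL: stance ticks = 3; W→S at t=1 → φ=11
RR: stance ticks = 3; W→S at t=2 → φ=10


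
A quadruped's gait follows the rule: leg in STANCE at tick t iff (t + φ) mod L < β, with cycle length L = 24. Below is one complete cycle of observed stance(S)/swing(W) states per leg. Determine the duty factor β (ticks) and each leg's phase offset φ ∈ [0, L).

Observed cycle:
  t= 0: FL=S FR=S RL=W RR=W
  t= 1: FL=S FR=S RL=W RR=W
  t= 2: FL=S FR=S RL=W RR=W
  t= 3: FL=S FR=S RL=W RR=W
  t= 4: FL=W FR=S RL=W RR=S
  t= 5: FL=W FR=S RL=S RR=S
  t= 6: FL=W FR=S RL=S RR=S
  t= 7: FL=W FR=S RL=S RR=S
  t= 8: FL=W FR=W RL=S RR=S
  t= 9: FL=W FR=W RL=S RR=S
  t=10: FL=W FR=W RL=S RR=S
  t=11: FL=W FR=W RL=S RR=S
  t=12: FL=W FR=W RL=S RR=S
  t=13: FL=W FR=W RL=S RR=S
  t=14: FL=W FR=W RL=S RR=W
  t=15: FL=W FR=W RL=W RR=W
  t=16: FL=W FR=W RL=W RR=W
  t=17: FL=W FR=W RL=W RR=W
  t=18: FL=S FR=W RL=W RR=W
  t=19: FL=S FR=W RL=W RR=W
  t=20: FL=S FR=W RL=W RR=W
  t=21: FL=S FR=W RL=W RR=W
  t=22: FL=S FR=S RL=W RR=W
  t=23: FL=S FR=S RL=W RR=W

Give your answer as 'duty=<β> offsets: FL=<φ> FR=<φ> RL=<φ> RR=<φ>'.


duty=10 offsets: FL=6 FR=2 RL=19 RR=20

duty β = stance ticks per leg = 10
FL: stance ticks = 10; W→S at t=18 → φ=6
FR: stance ticks = 10; W→S at t=22 → φ=2
RL: stance ticks = 10; W→S at t=5 → φ=19
RR: stance ticks = 10; W→S at t=4 → φ=20


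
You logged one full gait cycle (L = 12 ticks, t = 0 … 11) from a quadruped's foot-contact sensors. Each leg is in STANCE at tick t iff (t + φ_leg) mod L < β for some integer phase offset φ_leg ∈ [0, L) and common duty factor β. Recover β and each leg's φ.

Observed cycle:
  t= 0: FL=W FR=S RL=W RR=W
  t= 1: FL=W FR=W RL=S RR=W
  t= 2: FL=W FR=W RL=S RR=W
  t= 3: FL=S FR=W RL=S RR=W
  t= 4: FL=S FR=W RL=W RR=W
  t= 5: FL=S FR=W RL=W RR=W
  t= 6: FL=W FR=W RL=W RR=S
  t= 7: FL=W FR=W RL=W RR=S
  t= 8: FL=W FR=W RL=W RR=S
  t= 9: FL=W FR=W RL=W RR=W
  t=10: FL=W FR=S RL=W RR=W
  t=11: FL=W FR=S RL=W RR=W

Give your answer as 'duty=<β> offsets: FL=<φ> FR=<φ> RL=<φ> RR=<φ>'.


duty β = stance ticks per leg = 3
FL: stance ticks = 3; W→S at t=3 → φ=9
FR: stance ticks = 3; W→S at t=10 → φ=2
RL: stance ticks = 3; W→S at t=1 → φ=11
RR: stance ticks = 3; W→S at t=6 → φ=6

duty=3 offsets: FL=9 FR=2 RL=11 RR=6


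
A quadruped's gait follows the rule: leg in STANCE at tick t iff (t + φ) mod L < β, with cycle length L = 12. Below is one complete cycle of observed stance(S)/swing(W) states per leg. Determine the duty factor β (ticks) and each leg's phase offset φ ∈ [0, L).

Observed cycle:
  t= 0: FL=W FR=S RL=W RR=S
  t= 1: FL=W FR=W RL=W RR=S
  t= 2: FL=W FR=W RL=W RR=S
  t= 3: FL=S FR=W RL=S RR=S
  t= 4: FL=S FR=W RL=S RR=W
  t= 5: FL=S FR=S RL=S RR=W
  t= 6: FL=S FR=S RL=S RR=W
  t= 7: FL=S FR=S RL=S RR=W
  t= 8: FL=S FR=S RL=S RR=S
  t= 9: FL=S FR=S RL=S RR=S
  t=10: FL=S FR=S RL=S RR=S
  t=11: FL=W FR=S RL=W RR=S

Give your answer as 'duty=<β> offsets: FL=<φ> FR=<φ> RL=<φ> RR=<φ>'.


duty=8 offsets: FL=9 FR=7 RL=9 RR=4

duty β = stance ticks per leg = 8
FL: stance ticks = 8; W→S at t=3 → φ=9
FR: stance ticks = 8; W→S at t=5 → φ=7
RL: stance ticks = 8; W→S at t=3 → φ=9
RR: stance ticks = 8; W→S at t=8 → φ=4


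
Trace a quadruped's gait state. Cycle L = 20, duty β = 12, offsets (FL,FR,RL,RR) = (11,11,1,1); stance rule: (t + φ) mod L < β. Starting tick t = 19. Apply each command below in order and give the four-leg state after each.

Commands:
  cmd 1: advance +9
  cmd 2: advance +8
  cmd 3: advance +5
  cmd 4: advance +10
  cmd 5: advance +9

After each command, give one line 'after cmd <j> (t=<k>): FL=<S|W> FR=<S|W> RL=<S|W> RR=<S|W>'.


after cmd 1 (t=28): FL=W FR=W RL=S RR=S
after cmd 2 (t=36): FL=S FR=S RL=W RR=W
after cmd 3 (t=41): FL=W FR=W RL=S RR=S
after cmd 4 (t=51): FL=S FR=S RL=W RR=W
after cmd 5 (t=60): FL=S FR=S RL=S RR=S

start t=19: FL=S FR=S RL=S RR=S
cmd 1: advance +9 → t=28, phase=(19,19,9,9) → FL=W FR=W RL=S RR=S
cmd 2: advance +8 → t=36, phase=(7,7,17,17) → FL=S FR=S RL=W RR=W
cmd 3: advance +5 → t=41, phase=(12,12,2,2) → FL=W FR=W RL=S RR=S
cmd 4: advance +10 → t=51, phase=(2,2,12,12) → FL=S FR=S RL=W RR=W
cmd 5: advance +9 → t=60, phase=(11,11,1,1) → FL=S FR=S RL=S RR=S


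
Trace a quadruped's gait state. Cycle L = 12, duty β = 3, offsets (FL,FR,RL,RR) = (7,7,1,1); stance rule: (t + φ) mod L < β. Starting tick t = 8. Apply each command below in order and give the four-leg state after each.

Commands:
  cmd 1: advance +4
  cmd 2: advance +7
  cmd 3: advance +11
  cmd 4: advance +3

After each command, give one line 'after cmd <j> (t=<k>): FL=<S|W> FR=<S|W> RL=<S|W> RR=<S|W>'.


start t=8: FL=W FR=W RL=W RR=W
cmd 1: advance +4 → t=12, phase=(7,7,1,1) → FL=W FR=W RL=S RR=S
cmd 2: advance +7 → t=19, phase=(2,2,8,8) → FL=S FR=S RL=W RR=W
cmd 3: advance +11 → t=30, phase=(1,1,7,7) → FL=S FR=S RL=W RR=W
cmd 4: advance +3 → t=33, phase=(4,4,10,10) → FL=W FR=W RL=W RR=W

after cmd 1 (t=12): FL=W FR=W RL=S RR=S
after cmd 2 (t=19): FL=S FR=S RL=W RR=W
after cmd 3 (t=30): FL=S FR=S RL=W RR=W
after cmd 4 (t=33): FL=W FR=W RL=W RR=W


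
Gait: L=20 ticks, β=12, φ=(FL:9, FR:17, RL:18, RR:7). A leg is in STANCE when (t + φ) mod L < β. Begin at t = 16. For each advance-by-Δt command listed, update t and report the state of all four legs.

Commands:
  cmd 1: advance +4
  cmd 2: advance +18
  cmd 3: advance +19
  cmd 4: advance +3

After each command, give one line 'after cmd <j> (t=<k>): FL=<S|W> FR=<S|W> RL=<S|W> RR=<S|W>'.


after cmd 1 (t=20): FL=S FR=W RL=W RR=S
after cmd 2 (t=38): FL=S FR=W RL=W RR=S
after cmd 3 (t=57): FL=S FR=W RL=W RR=S
after cmd 4 (t=60): FL=S FR=W RL=W RR=S

start t=16: FL=S FR=W RL=W RR=S
cmd 1: advance +4 → t=20, phase=(9,17,18,7) → FL=S FR=W RL=W RR=S
cmd 2: advance +18 → t=38, phase=(7,15,16,5) → FL=S FR=W RL=W RR=S
cmd 3: advance +19 → t=57, phase=(6,14,15,4) → FL=S FR=W RL=W RR=S
cmd 4: advance +3 → t=60, phase=(9,17,18,7) → FL=S FR=W RL=W RR=S


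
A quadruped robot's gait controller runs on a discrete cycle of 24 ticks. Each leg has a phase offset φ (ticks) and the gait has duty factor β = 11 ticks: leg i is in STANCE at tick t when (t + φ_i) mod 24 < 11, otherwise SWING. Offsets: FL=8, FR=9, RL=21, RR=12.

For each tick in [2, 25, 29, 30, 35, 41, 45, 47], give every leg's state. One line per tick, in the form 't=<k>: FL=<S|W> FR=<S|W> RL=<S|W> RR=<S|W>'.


t=2: FL=S FR=W RL=W RR=W
t=25: FL=S FR=S RL=W RR=W
t=29: FL=W FR=W RL=S RR=W
t=30: FL=W FR=W RL=S RR=W
t=35: FL=W FR=W RL=S RR=W
t=41: FL=S FR=S RL=W RR=S
t=45: FL=S FR=S RL=W RR=S
t=47: FL=S FR=S RL=W RR=W

t=2: phase=(10,11,23,14) vs β=11 → FL=S FR=W RL=W RR=W
t=25: phase=(9,10,22,13) vs β=11 → FL=S FR=S RL=W RR=W
t=29: phase=(13,14,2,17) vs β=11 → FL=W FR=W RL=S RR=W
t=30: phase=(14,15,3,18) vs β=11 → FL=W FR=W RL=S RR=W
t=35: phase=(19,20,8,23) vs β=11 → FL=W FR=W RL=S RR=W
t=41: phase=(1,2,14,5) vs β=11 → FL=S FR=S RL=W RR=S
t=45: phase=(5,6,18,9) vs β=11 → FL=S FR=S RL=W RR=S
t=47: phase=(7,8,20,11) vs β=11 → FL=S FR=S RL=W RR=W


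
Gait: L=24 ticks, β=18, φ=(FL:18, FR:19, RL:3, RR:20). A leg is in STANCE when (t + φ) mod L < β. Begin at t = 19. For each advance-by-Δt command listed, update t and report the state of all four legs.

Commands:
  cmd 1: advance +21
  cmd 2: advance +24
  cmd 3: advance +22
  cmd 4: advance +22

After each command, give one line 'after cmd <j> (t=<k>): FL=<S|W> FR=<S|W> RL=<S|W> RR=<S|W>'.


start t=19: FL=S FR=S RL=W RR=S
cmd 1: advance +21 → t=40, phase=(10,11,19,12) → FL=S FR=S RL=W RR=S
cmd 2: advance +24 → t=64, phase=(10,11,19,12) → FL=S FR=S RL=W RR=S
cmd 3: advance +22 → t=86, phase=(8,9,17,10) → FL=S FR=S RL=S RR=S
cmd 4: advance +22 → t=108, phase=(6,7,15,8) → FL=S FR=S RL=S RR=S

after cmd 1 (t=40): FL=S FR=S RL=W RR=S
after cmd 2 (t=64): FL=S FR=S RL=W RR=S
after cmd 3 (t=86): FL=S FR=S RL=S RR=S
after cmd 4 (t=108): FL=S FR=S RL=S RR=S


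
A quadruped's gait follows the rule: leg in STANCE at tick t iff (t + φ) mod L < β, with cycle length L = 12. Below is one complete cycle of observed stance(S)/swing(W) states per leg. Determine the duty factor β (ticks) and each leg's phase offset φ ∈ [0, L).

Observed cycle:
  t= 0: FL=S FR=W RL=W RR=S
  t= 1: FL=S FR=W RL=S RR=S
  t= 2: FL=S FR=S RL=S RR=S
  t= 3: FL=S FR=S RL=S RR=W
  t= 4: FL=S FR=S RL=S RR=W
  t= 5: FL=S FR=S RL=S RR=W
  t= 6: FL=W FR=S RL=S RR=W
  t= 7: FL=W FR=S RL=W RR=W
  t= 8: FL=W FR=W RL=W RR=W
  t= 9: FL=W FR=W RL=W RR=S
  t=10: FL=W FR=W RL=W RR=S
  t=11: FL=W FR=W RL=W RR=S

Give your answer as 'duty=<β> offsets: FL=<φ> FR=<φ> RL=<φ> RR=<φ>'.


duty=6 offsets: FL=0 FR=10 RL=11 RR=3

duty β = stance ticks per leg = 6
FL: stance ticks = 6; W→S at t=0 → φ=0
FR: stance ticks = 6; W→S at t=2 → φ=10
RL: stance ticks = 6; W→S at t=1 → φ=11
RR: stance ticks = 6; W→S at t=9 → φ=3


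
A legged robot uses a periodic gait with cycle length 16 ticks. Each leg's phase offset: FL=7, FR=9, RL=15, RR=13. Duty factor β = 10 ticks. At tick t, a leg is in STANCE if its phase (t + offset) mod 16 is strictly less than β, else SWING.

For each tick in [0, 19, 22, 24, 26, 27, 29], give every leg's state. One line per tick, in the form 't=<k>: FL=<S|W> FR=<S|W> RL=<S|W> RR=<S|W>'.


t=0: FL=S FR=S RL=W RR=W
t=19: FL=W FR=W RL=S RR=S
t=22: FL=W FR=W RL=S RR=S
t=24: FL=W FR=S RL=S RR=S
t=26: FL=S FR=S RL=S RR=S
t=27: FL=S FR=S RL=W RR=S
t=29: FL=S FR=S RL=W RR=W

t=0: phase=(7,9,15,13) vs β=10 → FL=S FR=S RL=W RR=W
t=19: phase=(10,12,2,0) vs β=10 → FL=W FR=W RL=S RR=S
t=22: phase=(13,15,5,3) vs β=10 → FL=W FR=W RL=S RR=S
t=24: phase=(15,1,7,5) vs β=10 → FL=W FR=S RL=S RR=S
t=26: phase=(1,3,9,7) vs β=10 → FL=S FR=S RL=S RR=S
t=27: phase=(2,4,10,8) vs β=10 → FL=S FR=S RL=W RR=S
t=29: phase=(4,6,12,10) vs β=10 → FL=S FR=S RL=W RR=W


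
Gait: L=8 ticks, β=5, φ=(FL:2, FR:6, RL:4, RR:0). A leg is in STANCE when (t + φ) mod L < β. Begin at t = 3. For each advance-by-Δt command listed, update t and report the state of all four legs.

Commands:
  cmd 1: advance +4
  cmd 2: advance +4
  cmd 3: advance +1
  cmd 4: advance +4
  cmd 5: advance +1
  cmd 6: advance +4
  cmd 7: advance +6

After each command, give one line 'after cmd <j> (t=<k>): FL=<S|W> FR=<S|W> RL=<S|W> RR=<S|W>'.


after cmd 1 (t=7): FL=S FR=W RL=S RR=W
after cmd 2 (t=11): FL=W FR=S RL=W RR=S
after cmd 3 (t=12): FL=W FR=S RL=S RR=S
after cmd 4 (t=16): FL=S FR=W RL=S RR=S
after cmd 5 (t=17): FL=S FR=W RL=W RR=S
after cmd 6 (t=21): FL=W FR=S RL=S RR=W
after cmd 7 (t=27): FL=W FR=S RL=W RR=S

start t=3: FL=W FR=S RL=W RR=S
cmd 1: advance +4 → t=7, phase=(1,5,3,7) → FL=S FR=W RL=S RR=W
cmd 2: advance +4 → t=11, phase=(5,1,7,3) → FL=W FR=S RL=W RR=S
cmd 3: advance +1 → t=12, phase=(6,2,0,4) → FL=W FR=S RL=S RR=S
cmd 4: advance +4 → t=16, phase=(2,6,4,0) → FL=S FR=W RL=S RR=S
cmd 5: advance +1 → t=17, phase=(3,7,5,1) → FL=S FR=W RL=W RR=S
cmd 6: advance +4 → t=21, phase=(7,3,1,5) → FL=W FR=S RL=S RR=W
cmd 7: advance +6 → t=27, phase=(5,1,7,3) → FL=W FR=S RL=W RR=S


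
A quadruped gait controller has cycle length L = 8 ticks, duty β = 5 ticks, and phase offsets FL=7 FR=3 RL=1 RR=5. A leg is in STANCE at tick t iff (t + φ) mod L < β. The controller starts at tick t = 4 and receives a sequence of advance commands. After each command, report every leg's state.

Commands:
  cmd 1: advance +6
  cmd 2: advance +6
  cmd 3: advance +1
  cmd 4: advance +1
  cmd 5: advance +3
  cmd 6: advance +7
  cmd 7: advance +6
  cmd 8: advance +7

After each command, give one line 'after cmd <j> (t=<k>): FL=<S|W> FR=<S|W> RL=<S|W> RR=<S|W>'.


start t=4: FL=S FR=W RL=W RR=S
cmd 1: advance +6 → t=10, phase=(1,5,3,7) → FL=S FR=W RL=S RR=W
cmd 2: advance +6 → t=16, phase=(7,3,1,5) → FL=W FR=S RL=S RR=W
cmd 3: advance +1 → t=17, phase=(0,4,2,6) → FL=S FR=S RL=S RR=W
cmd 4: advance +1 → t=18, phase=(1,5,3,7) → FL=S FR=W RL=S RR=W
cmd 5: advance +3 → t=21, phase=(4,0,6,2) → FL=S FR=S RL=W RR=S
cmd 6: advance +7 → t=28, phase=(3,7,5,1) → FL=S FR=W RL=W RR=S
cmd 7: advance +6 → t=34, phase=(1,5,3,7) → FL=S FR=W RL=S RR=W
cmd 8: advance +7 → t=41, phase=(0,4,2,6) → FL=S FR=S RL=S RR=W

after cmd 1 (t=10): FL=S FR=W RL=S RR=W
after cmd 2 (t=16): FL=W FR=S RL=S RR=W
after cmd 3 (t=17): FL=S FR=S RL=S RR=W
after cmd 4 (t=18): FL=S FR=W RL=S RR=W
after cmd 5 (t=21): FL=S FR=S RL=W RR=S
after cmd 6 (t=28): FL=S FR=W RL=W RR=S
after cmd 7 (t=34): FL=S FR=W RL=S RR=W
after cmd 8 (t=41): FL=S FR=S RL=S RR=W


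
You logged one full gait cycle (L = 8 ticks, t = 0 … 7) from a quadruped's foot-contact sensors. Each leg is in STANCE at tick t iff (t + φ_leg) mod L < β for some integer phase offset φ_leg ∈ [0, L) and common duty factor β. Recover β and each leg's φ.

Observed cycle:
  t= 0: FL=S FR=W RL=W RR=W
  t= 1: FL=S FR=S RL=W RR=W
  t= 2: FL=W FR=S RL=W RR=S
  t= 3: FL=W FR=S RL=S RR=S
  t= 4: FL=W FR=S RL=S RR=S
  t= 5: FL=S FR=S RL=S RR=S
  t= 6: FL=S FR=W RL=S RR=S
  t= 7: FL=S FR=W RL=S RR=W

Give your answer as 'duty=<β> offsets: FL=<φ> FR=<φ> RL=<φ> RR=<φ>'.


duty=5 offsets: FL=3 FR=7 RL=5 RR=6

duty β = stance ticks per leg = 5
FL: stance ticks = 5; W→S at t=5 → φ=3
FR: stance ticks = 5; W→S at t=1 → φ=7
RL: stance ticks = 5; W→S at t=3 → φ=5
RR: stance ticks = 5; W→S at t=2 → φ=6


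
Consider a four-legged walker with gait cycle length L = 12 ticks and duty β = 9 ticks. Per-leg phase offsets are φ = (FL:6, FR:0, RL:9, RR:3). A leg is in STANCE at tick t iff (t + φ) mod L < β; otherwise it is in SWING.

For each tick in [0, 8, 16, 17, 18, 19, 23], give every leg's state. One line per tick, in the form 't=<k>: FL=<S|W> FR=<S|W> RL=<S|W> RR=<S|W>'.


t=0: FL=S FR=S RL=W RR=S
t=8: FL=S FR=S RL=S RR=W
t=16: FL=W FR=S RL=S RR=S
t=17: FL=W FR=S RL=S RR=S
t=18: FL=S FR=S RL=S RR=W
t=19: FL=S FR=S RL=S RR=W
t=23: FL=S FR=W RL=S RR=S

t=0: phase=(6,0,9,3) vs β=9 → FL=S FR=S RL=W RR=S
t=8: phase=(2,8,5,11) vs β=9 → FL=S FR=S RL=S RR=W
t=16: phase=(10,4,1,7) vs β=9 → FL=W FR=S RL=S RR=S
t=17: phase=(11,5,2,8) vs β=9 → FL=W FR=S RL=S RR=S
t=18: phase=(0,6,3,9) vs β=9 → FL=S FR=S RL=S RR=W
t=19: phase=(1,7,4,10) vs β=9 → FL=S FR=S RL=S RR=W
t=23: phase=(5,11,8,2) vs β=9 → FL=S FR=W RL=S RR=S


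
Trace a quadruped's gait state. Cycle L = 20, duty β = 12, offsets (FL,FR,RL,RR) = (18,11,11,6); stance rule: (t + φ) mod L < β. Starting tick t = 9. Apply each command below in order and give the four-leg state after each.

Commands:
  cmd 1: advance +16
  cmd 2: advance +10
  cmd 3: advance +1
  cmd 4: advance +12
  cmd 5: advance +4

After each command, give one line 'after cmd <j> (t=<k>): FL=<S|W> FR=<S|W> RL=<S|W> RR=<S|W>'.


start t=9: FL=S FR=S RL=S RR=W
cmd 1: advance +16 → t=25, phase=(3,16,16,11) → FL=S FR=W RL=W RR=S
cmd 2: advance +10 → t=35, phase=(13,6,6,1) → FL=W FR=S RL=S RR=S
cmd 3: advance +1 → t=36, phase=(14,7,7,2) → FL=W FR=S RL=S RR=S
cmd 4: advance +12 → t=48, phase=(6,19,19,14) → FL=S FR=W RL=W RR=W
cmd 5: advance +4 → t=52, phase=(10,3,3,18) → FL=S FR=S RL=S RR=W

after cmd 1 (t=25): FL=S FR=W RL=W RR=S
after cmd 2 (t=35): FL=W FR=S RL=S RR=S
after cmd 3 (t=36): FL=W FR=S RL=S RR=S
after cmd 4 (t=48): FL=S FR=W RL=W RR=W
after cmd 5 (t=52): FL=S FR=S RL=S RR=W


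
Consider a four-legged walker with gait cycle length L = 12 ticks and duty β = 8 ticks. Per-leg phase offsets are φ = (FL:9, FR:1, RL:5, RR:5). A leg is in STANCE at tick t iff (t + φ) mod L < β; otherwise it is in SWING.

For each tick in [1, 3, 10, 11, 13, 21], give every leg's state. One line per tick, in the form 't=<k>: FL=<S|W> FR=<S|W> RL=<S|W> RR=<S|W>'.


t=1: FL=W FR=S RL=S RR=S
t=3: FL=S FR=S RL=W RR=W
t=10: FL=S FR=W RL=S RR=S
t=11: FL=W FR=S RL=S RR=S
t=13: FL=W FR=S RL=S RR=S
t=21: FL=S FR=W RL=S RR=S

t=1: phase=(10,2,6,6) vs β=8 → FL=W FR=S RL=S RR=S
t=3: phase=(0,4,8,8) vs β=8 → FL=S FR=S RL=W RR=W
t=10: phase=(7,11,3,3) vs β=8 → FL=S FR=W RL=S RR=S
t=11: phase=(8,0,4,4) vs β=8 → FL=W FR=S RL=S RR=S
t=13: phase=(10,2,6,6) vs β=8 → FL=W FR=S RL=S RR=S
t=21: phase=(6,10,2,2) vs β=8 → FL=S FR=W RL=S RR=S


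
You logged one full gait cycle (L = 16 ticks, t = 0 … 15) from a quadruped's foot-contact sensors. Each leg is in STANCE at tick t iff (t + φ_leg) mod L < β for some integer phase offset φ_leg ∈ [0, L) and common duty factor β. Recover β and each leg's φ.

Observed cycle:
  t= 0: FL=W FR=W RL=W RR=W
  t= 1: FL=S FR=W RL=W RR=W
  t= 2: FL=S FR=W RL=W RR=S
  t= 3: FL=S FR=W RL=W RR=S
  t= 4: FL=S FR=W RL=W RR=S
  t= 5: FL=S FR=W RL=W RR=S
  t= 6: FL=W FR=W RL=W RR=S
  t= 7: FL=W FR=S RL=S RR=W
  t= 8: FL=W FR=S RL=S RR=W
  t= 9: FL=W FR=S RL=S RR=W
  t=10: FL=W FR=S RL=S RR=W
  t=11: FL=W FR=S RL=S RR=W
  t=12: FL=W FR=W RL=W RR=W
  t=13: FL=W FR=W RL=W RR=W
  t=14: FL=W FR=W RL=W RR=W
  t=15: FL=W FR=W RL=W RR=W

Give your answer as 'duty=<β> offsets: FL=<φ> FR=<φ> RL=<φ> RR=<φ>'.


duty=5 offsets: FL=15 FR=9 RL=9 RR=14

duty β = stance ticks per leg = 5
FL: stance ticks = 5; W→S at t=1 → φ=15
FR: stance ticks = 5; W→S at t=7 → φ=9
RL: stance ticks = 5; W→S at t=7 → φ=9
RR: stance ticks = 5; W→S at t=2 → φ=14


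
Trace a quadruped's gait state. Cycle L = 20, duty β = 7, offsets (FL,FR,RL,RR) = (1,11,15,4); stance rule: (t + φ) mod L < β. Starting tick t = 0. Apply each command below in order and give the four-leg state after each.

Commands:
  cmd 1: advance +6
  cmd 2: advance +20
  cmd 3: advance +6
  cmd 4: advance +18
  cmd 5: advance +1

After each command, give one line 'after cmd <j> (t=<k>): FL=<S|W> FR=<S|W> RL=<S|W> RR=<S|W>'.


start t=0: FL=S FR=W RL=W RR=S
cmd 1: advance +6 → t=6, phase=(7,17,1,10) → FL=W FR=W RL=S RR=W
cmd 2: advance +20 → t=26, phase=(7,17,1,10) → FL=W FR=W RL=S RR=W
cmd 3: advance +6 → t=32, phase=(13,3,7,16) → FL=W FR=S RL=W RR=W
cmd 4: advance +18 → t=50, phase=(11,1,5,14) → FL=W FR=S RL=S RR=W
cmd 5: advance +1 → t=51, phase=(12,2,6,15) → FL=W FR=S RL=S RR=W

after cmd 1 (t=6): FL=W FR=W RL=S RR=W
after cmd 2 (t=26): FL=W FR=W RL=S RR=W
after cmd 3 (t=32): FL=W FR=S RL=W RR=W
after cmd 4 (t=50): FL=W FR=S RL=S RR=W
after cmd 5 (t=51): FL=W FR=S RL=S RR=W


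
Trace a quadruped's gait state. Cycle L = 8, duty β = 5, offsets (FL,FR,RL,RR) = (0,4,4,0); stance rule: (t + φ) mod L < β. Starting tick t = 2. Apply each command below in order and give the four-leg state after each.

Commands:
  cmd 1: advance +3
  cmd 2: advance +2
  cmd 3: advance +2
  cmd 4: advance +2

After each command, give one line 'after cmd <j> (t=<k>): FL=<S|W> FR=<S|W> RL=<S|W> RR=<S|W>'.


after cmd 1 (t=5): FL=W FR=S RL=S RR=W
after cmd 2 (t=7): FL=W FR=S RL=S RR=W
after cmd 3 (t=9): FL=S FR=W RL=W RR=S
after cmd 4 (t=11): FL=S FR=W RL=W RR=S

start t=2: FL=S FR=W RL=W RR=S
cmd 1: advance +3 → t=5, phase=(5,1,1,5) → FL=W FR=S RL=S RR=W
cmd 2: advance +2 → t=7, phase=(7,3,3,7) → FL=W FR=S RL=S RR=W
cmd 3: advance +2 → t=9, phase=(1,5,5,1) → FL=S FR=W RL=W RR=S
cmd 4: advance +2 → t=11, phase=(3,7,7,3) → FL=S FR=W RL=W RR=S


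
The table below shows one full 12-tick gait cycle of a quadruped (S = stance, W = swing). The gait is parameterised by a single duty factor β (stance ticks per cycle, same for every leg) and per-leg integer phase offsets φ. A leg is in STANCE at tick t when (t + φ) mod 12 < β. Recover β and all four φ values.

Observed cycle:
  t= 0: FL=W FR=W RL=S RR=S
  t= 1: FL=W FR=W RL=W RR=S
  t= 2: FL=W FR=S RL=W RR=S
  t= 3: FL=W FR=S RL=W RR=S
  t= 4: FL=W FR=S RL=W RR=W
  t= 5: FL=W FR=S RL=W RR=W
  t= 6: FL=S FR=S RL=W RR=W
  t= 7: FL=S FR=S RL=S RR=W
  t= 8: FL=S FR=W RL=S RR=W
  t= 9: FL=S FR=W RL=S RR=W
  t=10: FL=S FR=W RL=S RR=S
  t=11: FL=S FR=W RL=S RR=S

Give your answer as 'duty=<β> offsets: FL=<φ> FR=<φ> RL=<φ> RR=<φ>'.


duty β = stance ticks per leg = 6
FL: stance ticks = 6; W→S at t=6 → φ=6
FR: stance ticks = 6; W→S at t=2 → φ=10
RL: stance ticks = 6; W→S at t=7 → φ=5
RR: stance ticks = 6; W→S at t=10 → φ=2

duty=6 offsets: FL=6 FR=10 RL=5 RR=2
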